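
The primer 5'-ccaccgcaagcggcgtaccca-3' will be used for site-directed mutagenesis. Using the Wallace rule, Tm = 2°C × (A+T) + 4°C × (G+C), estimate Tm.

Scanning the sequence gives A=5, G=5, T=1, C=10.
So N_AT = 6 and N_GC = 15.
Tm = 2(6) + 4(15) = 12 + 60 = 72°C

72°C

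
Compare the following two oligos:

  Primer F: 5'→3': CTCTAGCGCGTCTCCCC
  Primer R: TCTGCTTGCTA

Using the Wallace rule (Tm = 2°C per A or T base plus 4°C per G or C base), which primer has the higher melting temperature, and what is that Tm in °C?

Primer F: A+T=5, G+C=12 → Tm = 2(5)+4(12) = 58°C
Primer R: A+T=6, G+C=5 → Tm = 2(6)+4(5) = 32°C
58°C vs 32°C → primer F is higher.

Primer F, 58°C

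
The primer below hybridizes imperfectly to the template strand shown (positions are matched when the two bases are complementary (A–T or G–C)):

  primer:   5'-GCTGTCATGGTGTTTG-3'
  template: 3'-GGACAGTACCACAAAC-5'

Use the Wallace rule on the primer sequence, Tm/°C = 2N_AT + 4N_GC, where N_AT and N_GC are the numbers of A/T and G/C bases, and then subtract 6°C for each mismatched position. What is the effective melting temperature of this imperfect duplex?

42°C

Primer base counts: A=1, T=7, G=6, C=2 → A+T=8, G+C=8
Perfect-match Tm = 2(8) + 4(8) = 16 + 32 = 48°C
Mismatches (positions where the bases are not complementary): 1 (at position 1)
Effective Tm = 48 − 1×6 = 48 − 6 = 42°C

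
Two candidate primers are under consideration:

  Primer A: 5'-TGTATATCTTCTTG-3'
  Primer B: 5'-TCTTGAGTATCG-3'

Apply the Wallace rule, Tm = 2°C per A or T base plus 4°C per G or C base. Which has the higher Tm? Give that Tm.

Primer A, 36°C

Primer A: A+T=10, G+C=4 → Tm = 2(10)+4(4) = 36°C
Primer B: A+T=7, G+C=5 → Tm = 2(7)+4(5) = 34°C
36°C vs 34°C → primer A is higher.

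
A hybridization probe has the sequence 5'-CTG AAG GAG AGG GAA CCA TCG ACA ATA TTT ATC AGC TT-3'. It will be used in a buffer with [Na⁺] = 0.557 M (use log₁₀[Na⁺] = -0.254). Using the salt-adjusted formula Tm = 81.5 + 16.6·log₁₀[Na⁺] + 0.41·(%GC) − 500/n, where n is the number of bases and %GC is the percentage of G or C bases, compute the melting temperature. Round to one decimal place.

81.4°C

Length n = 38. Base counts: C=7, T=9, A=13, G=9
G+C = 16, so %GC = 16/38 × 100 = 42.105%
Salt term: 16.6 × (-0.254) = -4.216
GC term: 0.41 × 42.105 = 17.263; length term: −500/38 = −13.158
Tm = 81.5 + (-4.216) + 17.263 − 13.158 = 81.389 → 81.4°C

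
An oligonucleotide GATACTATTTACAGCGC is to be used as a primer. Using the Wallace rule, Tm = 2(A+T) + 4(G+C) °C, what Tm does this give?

Scanning the sequence gives A=5, C=4, T=5, G=3.
A+T = 10, G+C = 7
Tm = 2(10) + 4(7) = 20 + 28 = 48°C

48°C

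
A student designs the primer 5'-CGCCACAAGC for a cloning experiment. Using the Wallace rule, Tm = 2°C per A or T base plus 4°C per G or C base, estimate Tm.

34°C

Scanning the sequence gives G=2, T=0, C=5, A=3.
AT pairs contribute 3, GC pairs contribute 7.
Tm = 2×3 + 4×7 = 34°C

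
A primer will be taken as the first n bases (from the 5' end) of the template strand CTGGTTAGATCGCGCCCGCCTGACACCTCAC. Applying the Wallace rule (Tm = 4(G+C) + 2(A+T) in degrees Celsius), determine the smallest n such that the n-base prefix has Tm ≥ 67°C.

First 19 bases: CTGGTTAGATCGCGCCCGC → Tm = 64°C (< 67°C)
First 20 bases: CTGGTTAGATCGCGCCCGCC → Tm = 68°C (≥ 67°C)
Each additional base adds 2°C (A/T) or 4°C (G/C), so Tm is non-decreasing in n; n = 20 is the first length to reach 67°C.

n = 20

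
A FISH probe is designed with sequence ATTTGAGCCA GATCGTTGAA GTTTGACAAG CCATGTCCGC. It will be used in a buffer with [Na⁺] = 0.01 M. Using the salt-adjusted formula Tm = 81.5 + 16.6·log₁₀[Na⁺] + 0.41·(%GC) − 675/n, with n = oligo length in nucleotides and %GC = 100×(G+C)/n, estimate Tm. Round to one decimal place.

Length n = 40. Counting bases: A=10, T=11, C=9, G=10
G+C = 19, so %GC = 19/40 × 100 = 47.5%
Salt term: 16.6 × (-2) = -33.2
GC term: 0.41 × 47.5 = 19.475; length term: −675/40 = −16.875
Tm = 81.5 + (-33.2) + 19.475 − 16.875 = 50.9 → 50.9°C

50.9°C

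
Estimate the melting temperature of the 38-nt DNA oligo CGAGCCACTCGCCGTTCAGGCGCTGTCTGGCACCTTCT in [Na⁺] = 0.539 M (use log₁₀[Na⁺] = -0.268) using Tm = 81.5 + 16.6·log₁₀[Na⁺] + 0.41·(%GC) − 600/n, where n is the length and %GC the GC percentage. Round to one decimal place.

88.2°C

Length n = 38. Scanning the sequence gives T=9, A=4, G=10, C=15.
G+C = 25, so %GC = 25/38 × 100 = 65.789%
Salt term: 16.6 × (-0.268) = -4.449
GC term: 0.41 × 65.789 = 26.973; length term: −600/38 = −15.789
Tm = 81.5 + (-4.449) + 26.973 − 15.789 = 88.235 → 88.2°C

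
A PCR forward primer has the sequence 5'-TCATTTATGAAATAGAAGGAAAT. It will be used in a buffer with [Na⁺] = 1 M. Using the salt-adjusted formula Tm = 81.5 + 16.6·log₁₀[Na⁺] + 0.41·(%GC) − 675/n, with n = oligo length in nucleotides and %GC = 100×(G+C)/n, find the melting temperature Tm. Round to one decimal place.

61.1°C

Length n = 23. Counting bases: T=7, A=11, G=4, C=1
G+C = 5, so %GC = 5/23 × 100 = 21.739%
Salt term: 16.6 × (0) = 0
GC term: 0.41 × 21.739 = 8.913; length term: −675/23 = −29.348
Tm = 81.5 + (0) + 8.913 − 29.348 = 61.065 → 61.1°C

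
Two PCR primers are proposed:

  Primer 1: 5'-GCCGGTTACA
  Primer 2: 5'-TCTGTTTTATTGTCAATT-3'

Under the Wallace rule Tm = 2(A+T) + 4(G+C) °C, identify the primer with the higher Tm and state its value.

Primer 1: A+T=4, G+C=6 → Tm = 2(4)+4(6) = 32°C
Primer 2: A+T=14, G+C=4 → Tm = 2(14)+4(4) = 44°C
32°C vs 44°C → primer 2 is higher.

Primer 2, 44°C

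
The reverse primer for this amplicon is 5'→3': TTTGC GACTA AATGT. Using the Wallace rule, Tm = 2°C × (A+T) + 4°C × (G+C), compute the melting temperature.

40°C

Scanning the sequence gives C=2, T=6, A=4, G=3.
AT pairs contribute 10, GC pairs contribute 5.
Tm = 2(10) + 4(5) = 20 + 20 = 40°C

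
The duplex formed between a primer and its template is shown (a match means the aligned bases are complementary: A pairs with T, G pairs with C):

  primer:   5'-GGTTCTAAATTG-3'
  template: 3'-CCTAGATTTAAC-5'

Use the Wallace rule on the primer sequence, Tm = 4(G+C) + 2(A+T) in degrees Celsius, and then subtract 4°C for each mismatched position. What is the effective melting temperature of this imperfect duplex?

Primer base counts: A=3, T=5, G=3, C=1 → A+T=8, G+C=4
Perfect-match Tm = 2(8) + 4(4) = 16 + 16 = 32°C
Mismatches (positions where the bases are not complementary): 1 (at position 3)
Effective Tm = 32 − 1×4 = 32 − 4 = 28°C

28°C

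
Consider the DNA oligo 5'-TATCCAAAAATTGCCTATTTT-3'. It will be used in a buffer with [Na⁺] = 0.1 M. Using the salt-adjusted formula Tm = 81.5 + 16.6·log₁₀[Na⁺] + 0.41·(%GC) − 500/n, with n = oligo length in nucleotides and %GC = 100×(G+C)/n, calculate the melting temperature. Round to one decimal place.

Length n = 21. Base counts: T=9, C=4, A=7, G=1
G+C = 5, so %GC = 5/21 × 100 = 23.81%
Salt term: 16.6 × (-1) = -16.6
GC term: 0.41 × 23.81 = 9.762; length term: −500/21 = −23.81
Tm = 81.5 + (-16.6) + 9.762 − 23.81 = 50.852 → 50.9°C

50.9°C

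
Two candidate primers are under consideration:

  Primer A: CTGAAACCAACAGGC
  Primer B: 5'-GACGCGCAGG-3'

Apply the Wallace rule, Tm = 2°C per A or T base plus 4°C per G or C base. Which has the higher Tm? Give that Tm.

Primer A, 46°C

Primer A: A+T=7, G+C=8 → Tm = 2(7)+4(8) = 46°C
Primer B: A+T=2, G+C=8 → Tm = 2(2)+4(8) = 36°C
46°C vs 36°C → primer A is higher.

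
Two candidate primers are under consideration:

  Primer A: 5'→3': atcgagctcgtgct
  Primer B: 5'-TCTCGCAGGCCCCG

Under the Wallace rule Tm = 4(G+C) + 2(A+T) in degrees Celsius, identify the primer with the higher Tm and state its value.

Primer A: A+T=6, G+C=8 → Tm = 2(6)+4(8) = 44°C
Primer B: A+T=3, G+C=11 → Tm = 2(3)+4(11) = 50°C
44°C vs 50°C → primer B is higher.

Primer B, 50°C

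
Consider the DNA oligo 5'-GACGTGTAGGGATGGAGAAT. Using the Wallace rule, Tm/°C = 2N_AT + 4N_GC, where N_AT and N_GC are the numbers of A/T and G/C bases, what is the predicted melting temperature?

60°C

Counting bases: A=6, C=1, T=4, G=9
A+T = 10, G+C = 10
Tm = 4·10 + 2·10 = 40 + 20 = 60°C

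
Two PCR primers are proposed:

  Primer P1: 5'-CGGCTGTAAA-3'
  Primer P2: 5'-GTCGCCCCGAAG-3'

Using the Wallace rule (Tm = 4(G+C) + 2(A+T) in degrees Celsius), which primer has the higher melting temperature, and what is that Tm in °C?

Primer P2, 42°C

Primer P1: A+T=5, G+C=5 → Tm = 2(5)+4(5) = 30°C
Primer P2: A+T=3, G+C=9 → Tm = 2(3)+4(9) = 42°C
30°C vs 42°C → primer P2 is higher.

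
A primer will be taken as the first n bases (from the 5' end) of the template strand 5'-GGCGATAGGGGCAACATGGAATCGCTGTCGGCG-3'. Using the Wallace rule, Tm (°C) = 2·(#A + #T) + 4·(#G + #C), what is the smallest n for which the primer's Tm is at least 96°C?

First 29 bases: GGCGATAGGGGCAACATGGAATCGCTGTC → Tm = 92°C (< 96°C)
First 30 bases: GGCGATAGGGGCAACATGGAATCGCTGTCG → Tm = 96°C (≥ 96°C)
Each additional base adds 2°C (A/T) or 4°C (G/C), so Tm is non-decreasing in n; n = 30 is the first length to reach 96°C.

n = 30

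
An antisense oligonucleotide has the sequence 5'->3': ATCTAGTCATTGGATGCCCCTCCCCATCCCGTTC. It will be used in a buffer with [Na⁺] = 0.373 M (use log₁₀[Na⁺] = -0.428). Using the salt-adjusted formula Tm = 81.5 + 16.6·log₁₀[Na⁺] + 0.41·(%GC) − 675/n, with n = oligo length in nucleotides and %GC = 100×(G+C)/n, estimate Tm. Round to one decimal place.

Length n = 34. Scanning the sequence gives A=5, T=10, G=5, C=14.
G+C = 19, so %GC = 19/34 × 100 = 55.882%
Salt term: 16.6 × (-0.428) = -7.105
GC term: 0.41 × 55.882 = 22.912; length term: −675/34 = −19.853
Tm = 81.5 + (-7.105) + 22.912 − 19.853 = 77.454 → 77.5°C

77.5°C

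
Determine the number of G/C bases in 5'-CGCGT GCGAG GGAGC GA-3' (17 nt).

Base counts: G=9, T=1, C=4, A=3
G+C = 9 + 4 = 13

13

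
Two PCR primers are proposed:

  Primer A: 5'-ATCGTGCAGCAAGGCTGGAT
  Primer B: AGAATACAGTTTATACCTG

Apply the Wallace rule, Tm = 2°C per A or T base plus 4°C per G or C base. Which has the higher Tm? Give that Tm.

Primer A: A+T=9, G+C=11 → Tm = 2(9)+4(11) = 62°C
Primer B: A+T=13, G+C=6 → Tm = 2(13)+4(6) = 50°C
62°C vs 50°C → primer A is higher.

Primer A, 62°C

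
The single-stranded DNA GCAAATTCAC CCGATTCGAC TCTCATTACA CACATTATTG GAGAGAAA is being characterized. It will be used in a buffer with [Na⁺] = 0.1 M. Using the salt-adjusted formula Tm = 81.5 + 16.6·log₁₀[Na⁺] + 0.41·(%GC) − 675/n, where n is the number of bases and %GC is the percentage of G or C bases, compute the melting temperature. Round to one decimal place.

Length n = 48. Base counts: G=7, C=12, T=12, A=17
G+C = 19, so %GC = 19/48 × 100 = 39.583%
Salt term: 16.6 × (-1) = -16.6
GC term: 0.41 × 39.583 = 16.229; length term: −675/48 = −14.062
Tm = 81.5 + (-16.6) + 16.229 − 14.062 = 67.067 → 67.1°C

67.1°C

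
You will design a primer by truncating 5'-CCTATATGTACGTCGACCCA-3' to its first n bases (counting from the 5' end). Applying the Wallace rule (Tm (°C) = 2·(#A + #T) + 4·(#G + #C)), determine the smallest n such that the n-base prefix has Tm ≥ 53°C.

n = 18

First 17 bases: CCTATATGTACGTCGAC → Tm = 50°C (< 53°C)
First 18 bases: CCTATATGTACGTCGACC → Tm = 54°C (≥ 53°C)
Since every base adds ≥2°C, Tm only increases with n, so the threshold is first crossed at n = 18.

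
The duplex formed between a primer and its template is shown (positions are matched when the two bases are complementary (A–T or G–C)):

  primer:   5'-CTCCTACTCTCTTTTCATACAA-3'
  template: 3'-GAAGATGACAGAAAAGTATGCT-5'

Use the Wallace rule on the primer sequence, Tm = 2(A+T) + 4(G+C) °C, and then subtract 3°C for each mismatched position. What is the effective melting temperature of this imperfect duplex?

Primer base counts: A=5, T=9, G=0, C=8 → A+T=14, G+C=8
Perfect-match Tm = 2(14) + 4(8) = 28 + 32 = 60°C
Mismatches (positions where the bases are not complementary): 3 (at positions 3, 9, 21)
Effective Tm = 60 − 3×3 = 60 − 9 = 51°C

51°C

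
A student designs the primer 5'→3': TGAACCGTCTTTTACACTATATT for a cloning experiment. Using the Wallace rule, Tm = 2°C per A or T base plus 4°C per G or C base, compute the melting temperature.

60°C

Base counts: A=6, G=2, C=5, T=10
So N_AT = 16 and N_GC = 7.
Tm = 2×16 + 4×7 = 60°C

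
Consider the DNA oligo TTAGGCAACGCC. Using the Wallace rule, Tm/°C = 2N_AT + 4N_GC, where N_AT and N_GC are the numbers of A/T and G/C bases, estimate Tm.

Scanning the sequence gives T=2, A=3, G=3, C=4.
So N_AT = 5 and N_GC = 7.
Tm = 2×5 + 4×7 = 38°C

38°C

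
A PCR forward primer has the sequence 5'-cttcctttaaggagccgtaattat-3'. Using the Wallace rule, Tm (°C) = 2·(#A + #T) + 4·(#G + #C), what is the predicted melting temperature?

66°C

T=9, G=4, C=5, A=6
So N_AT = 15 and N_GC = 9.
Tm = 2×15 + 4×9 = 66°C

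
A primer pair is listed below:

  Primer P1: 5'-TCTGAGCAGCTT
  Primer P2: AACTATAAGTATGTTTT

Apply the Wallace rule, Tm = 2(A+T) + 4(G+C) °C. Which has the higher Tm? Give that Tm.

Primer P2, 40°C

Primer P1: A+T=6, G+C=6 → Tm = 2(6)+4(6) = 36°C
Primer P2: A+T=14, G+C=3 → Tm = 2(14)+4(3) = 40°C
36°C vs 40°C → primer P2 is higher.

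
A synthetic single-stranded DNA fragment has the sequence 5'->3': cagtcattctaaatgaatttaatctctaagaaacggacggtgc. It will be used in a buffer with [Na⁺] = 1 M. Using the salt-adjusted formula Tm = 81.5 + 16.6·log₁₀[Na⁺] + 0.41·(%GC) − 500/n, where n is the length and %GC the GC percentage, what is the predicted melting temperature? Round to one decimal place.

Length n = 43. Counting bases: G=8, T=12, A=15, C=8
G+C = 16, so %GC = 16/43 × 100 = 37.209%
Salt term: 16.6 × (0) = 0
GC term: 0.41 × 37.209 = 15.256; length term: −500/43 = −11.628
Tm = 81.5 + (0) + 15.256 − 11.628 = 85.128 → 85.1°C

85.1°C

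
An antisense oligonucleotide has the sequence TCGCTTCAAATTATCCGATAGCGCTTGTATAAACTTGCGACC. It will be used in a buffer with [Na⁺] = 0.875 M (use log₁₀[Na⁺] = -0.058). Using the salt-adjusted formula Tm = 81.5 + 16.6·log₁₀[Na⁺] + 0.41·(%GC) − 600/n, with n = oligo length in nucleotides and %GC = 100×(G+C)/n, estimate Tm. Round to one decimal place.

Length n = 42. Base counts: T=13, C=11, A=11, G=7
G+C = 18, so %GC = 18/42 × 100 = 42.857%
Salt term: 16.6 × (-0.058) = -0.963
GC term: 0.41 × 42.857 = 17.571; length term: −600/42 = −14.286
Tm = 81.5 + (-0.963) + 17.571 − 14.286 = 83.822 → 83.8°C

83.8°C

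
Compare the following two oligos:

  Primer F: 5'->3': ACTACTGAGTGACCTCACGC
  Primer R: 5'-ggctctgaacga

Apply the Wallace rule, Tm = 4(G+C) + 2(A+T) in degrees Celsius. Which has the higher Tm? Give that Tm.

Primer F: A+T=9, G+C=11 → Tm = 2(9)+4(11) = 62°C
Primer R: A+T=5, G+C=7 → Tm = 2(5)+4(7) = 38°C
62°C vs 38°C → primer F is higher.

Primer F, 62°C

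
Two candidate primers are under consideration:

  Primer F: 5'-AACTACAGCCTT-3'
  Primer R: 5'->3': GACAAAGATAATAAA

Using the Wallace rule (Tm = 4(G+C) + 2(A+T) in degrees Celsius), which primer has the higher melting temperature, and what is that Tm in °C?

Primer F: A+T=7, G+C=5 → Tm = 2(7)+4(5) = 34°C
Primer R: A+T=12, G+C=3 → Tm = 2(12)+4(3) = 36°C
34°C vs 36°C → primer R is higher.

Primer R, 36°C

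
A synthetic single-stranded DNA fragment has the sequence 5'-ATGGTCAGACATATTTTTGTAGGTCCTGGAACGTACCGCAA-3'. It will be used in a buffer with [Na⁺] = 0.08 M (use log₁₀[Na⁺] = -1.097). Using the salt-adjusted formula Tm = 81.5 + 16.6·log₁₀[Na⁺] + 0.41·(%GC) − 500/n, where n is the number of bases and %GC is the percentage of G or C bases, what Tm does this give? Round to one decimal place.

69.1°C

Length n = 41. G=10, C=8, A=11, T=12
G+C = 18, so %GC = 18/41 × 100 = 43.902%
Salt term: 16.6 × (-1.097) = -18.21
GC term: 0.41 × 43.902 = 18; length term: −500/41 = −12.195
Tm = 81.5 + (-18.21) + 18 − 12.195 = 69.095 → 69.1°C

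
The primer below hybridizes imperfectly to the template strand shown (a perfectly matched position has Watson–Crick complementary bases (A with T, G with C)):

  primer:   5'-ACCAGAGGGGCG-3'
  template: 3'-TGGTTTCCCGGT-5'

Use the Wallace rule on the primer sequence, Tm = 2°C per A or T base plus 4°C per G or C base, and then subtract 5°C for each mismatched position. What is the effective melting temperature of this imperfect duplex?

Primer base counts: A=3, T=0, G=6, C=3 → A+T=3, G+C=9
Perfect-match Tm = 2(3) + 4(9) = 6 + 36 = 42°C
Mismatches (positions where the bases are not complementary): 3 (at positions 5, 10, 12)
Effective Tm = 42 − 3×5 = 42 − 15 = 27°C

27°C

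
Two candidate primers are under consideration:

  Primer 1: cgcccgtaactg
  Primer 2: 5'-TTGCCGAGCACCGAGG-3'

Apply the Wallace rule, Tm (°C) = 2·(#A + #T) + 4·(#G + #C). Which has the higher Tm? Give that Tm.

Primer 2, 54°C

Primer 1: A+T=4, G+C=8 → Tm = 2(4)+4(8) = 40°C
Primer 2: A+T=5, G+C=11 → Tm = 2(5)+4(11) = 54°C
40°C vs 54°C → primer 2 is higher.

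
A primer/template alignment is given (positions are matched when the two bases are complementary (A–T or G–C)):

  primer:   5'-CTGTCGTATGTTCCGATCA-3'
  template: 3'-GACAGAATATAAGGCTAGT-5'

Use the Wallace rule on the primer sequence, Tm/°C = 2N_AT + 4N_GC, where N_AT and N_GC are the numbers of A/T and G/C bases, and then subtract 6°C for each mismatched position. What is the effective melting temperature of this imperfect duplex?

44°C

Primer base counts: A=3, T=7, G=4, C=5 → A+T=10, G+C=9
Perfect-match Tm = 2(10) + 4(9) = 20 + 36 = 56°C
Mismatches (positions where the bases are not complementary): 2 (at positions 6, 10)
Effective Tm = 56 − 2×6 = 56 − 12 = 44°C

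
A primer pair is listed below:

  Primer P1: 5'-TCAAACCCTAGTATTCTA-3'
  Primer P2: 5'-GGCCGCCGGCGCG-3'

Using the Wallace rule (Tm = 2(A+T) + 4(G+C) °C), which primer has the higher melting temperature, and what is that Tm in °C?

Primer P1: A+T=12, G+C=6 → Tm = 2(12)+4(6) = 48°C
Primer P2: A+T=0, G+C=13 → Tm = 2(0)+4(13) = 52°C
48°C vs 52°C → primer P2 is higher.

Primer P2, 52°C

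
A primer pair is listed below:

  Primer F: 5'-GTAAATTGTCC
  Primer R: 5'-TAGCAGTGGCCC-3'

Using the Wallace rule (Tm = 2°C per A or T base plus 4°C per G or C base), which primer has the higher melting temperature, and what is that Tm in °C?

Primer R, 40°C

Primer F: A+T=7, G+C=4 → Tm = 2(7)+4(4) = 30°C
Primer R: A+T=4, G+C=8 → Tm = 2(4)+4(8) = 40°C
30°C vs 40°C → primer R is higher.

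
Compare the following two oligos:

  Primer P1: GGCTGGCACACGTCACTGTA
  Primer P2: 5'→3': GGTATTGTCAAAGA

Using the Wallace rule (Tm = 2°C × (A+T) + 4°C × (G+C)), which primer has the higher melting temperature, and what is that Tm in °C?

Primer P1: A+T=8, G+C=12 → Tm = 2(8)+4(12) = 64°C
Primer P2: A+T=9, G+C=5 → Tm = 2(9)+4(5) = 38°C
64°C vs 38°C → primer P1 is higher.

Primer P1, 64°C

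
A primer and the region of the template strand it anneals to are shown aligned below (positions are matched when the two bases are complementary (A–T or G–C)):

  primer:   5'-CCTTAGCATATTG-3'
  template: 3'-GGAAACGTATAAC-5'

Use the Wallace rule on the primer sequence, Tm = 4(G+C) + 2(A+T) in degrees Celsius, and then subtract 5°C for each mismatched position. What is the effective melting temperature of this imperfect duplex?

31°C

Primer base counts: A=3, T=5, G=2, C=3 → A+T=8, G+C=5
Perfect-match Tm = 2(8) + 4(5) = 16 + 20 = 36°C
Mismatches (positions where the bases are not complementary): 1 (at position 5)
Effective Tm = 36 − 1×5 = 36 − 5 = 31°C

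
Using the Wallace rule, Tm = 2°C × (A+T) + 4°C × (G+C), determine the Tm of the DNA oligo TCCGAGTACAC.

Scanning the sequence gives G=2, A=3, C=4, T=2.
So N_AT = 5 and N_GC = 6.
Tm = 2(5) + 4(6) = 10 + 24 = 34°C

34°C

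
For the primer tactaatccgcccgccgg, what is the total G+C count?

Counting bases: A=3, T=3, G=4, C=8
G+C = 4 + 8 = 12

12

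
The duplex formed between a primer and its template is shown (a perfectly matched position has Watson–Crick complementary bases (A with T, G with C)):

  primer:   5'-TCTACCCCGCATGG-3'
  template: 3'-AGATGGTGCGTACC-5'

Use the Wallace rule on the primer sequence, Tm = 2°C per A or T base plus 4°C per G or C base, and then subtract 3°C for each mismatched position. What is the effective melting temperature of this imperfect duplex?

43°C

Primer base counts: A=2, T=3, G=3, C=6 → A+T=5, G+C=9
Perfect-match Tm = 2(5) + 4(9) = 10 + 36 = 46°C
Mismatches (positions where the bases are not complementary): 1 (at position 7)
Effective Tm = 46 − 1×3 = 46 − 3 = 43°C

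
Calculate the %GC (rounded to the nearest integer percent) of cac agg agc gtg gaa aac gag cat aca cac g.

Scanning the sequence gives A=12, G=9, C=8, T=2.
G+C = 9 + 8 = 17 out of 31 bases
%GC = 17/31 × 100 = 54.84% ≈ 55%

55%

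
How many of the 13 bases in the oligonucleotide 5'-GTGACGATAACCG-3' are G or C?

Base counts: G=4, A=4, T=2, C=3
Total G or C: 4 + 3 = 7

7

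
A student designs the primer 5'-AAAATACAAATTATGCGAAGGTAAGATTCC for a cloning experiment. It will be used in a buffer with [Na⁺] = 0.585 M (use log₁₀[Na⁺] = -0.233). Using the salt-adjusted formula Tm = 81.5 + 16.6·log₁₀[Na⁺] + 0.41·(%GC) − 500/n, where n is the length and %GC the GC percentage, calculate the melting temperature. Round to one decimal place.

73.3°C

Length n = 30. Base counts: A=14, G=5, T=7, C=4
G+C = 9, so %GC = 9/30 × 100 = 30%
Salt term: 16.6 × (-0.233) = -3.868
GC term: 0.41 × 30 = 12.3; length term: −500/30 = −16.667
Tm = 81.5 + (-3.868) + 12.3 − 16.667 = 73.265 → 73.3°C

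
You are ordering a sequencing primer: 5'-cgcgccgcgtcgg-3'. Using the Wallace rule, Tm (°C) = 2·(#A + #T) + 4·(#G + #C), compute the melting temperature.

Base counts: G=6, A=0, C=6, T=1
AT pairs contribute 1, GC pairs contribute 12.
Tm = 4·12 + 2·1 = 48 + 2 = 50°C

50°C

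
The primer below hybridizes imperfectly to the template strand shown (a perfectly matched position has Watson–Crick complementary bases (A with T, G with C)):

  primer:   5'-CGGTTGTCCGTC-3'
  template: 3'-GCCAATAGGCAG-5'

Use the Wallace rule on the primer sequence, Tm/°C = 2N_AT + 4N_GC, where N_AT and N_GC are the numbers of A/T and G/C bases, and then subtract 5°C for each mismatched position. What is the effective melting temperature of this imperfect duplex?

35°C

Primer base counts: A=0, T=4, G=4, C=4 → A+T=4, G+C=8
Perfect-match Tm = 2(4) + 4(8) = 8 + 32 = 40°C
Mismatches (positions where the bases are not complementary): 1 (at position 6)
Effective Tm = 40 − 1×5 = 40 − 5 = 35°C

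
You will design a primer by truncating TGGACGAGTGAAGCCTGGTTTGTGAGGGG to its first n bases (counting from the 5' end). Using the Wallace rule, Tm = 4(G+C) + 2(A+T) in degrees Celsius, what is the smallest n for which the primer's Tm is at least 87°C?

First 27 bases: TGGACGAGTGAAGCCTGGTTTGTGAGG → Tm = 84°C (< 87°C)
First 28 bases: TGGACGAGTGAAGCCTGGTTTGTGAGGG → Tm = 88°C (≥ 87°C)
Each additional base adds 2°C (A/T) or 4°C (G/C), so Tm is non-decreasing in n; n = 28 is the first length to reach 87°C.

n = 28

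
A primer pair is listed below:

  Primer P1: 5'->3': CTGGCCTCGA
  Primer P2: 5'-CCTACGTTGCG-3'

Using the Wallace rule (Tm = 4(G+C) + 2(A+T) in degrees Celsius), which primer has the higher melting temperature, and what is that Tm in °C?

Primer P1: A+T=3, G+C=7 → Tm = 2(3)+4(7) = 34°C
Primer P2: A+T=4, G+C=7 → Tm = 2(4)+4(7) = 36°C
34°C vs 36°C → primer P2 is higher.

Primer P2, 36°C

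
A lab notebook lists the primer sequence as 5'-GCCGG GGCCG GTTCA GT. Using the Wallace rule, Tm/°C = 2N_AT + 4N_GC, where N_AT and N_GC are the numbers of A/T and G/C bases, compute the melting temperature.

A=1, G=8, T=3, C=5
AT pairs contribute 4, GC pairs contribute 13.
Tm = 2×4 + 4×13 = 60°C

60°C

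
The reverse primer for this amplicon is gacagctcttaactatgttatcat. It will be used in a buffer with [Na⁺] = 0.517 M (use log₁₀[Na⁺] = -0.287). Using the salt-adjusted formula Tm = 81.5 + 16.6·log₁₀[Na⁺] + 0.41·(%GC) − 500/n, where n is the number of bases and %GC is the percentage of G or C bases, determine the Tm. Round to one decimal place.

Length n = 24. Base counts: T=9, C=5, G=3, A=7
G+C = 8, so %GC = 8/24 × 100 = 33.333%
Salt term: 16.6 × (-0.287) = -4.764
GC term: 0.41 × 33.333 = 13.667; length term: −500/24 = −20.833
Tm = 81.5 + (-4.764) + 13.667 − 20.833 = 69.57 → 69.6°C

69.6°C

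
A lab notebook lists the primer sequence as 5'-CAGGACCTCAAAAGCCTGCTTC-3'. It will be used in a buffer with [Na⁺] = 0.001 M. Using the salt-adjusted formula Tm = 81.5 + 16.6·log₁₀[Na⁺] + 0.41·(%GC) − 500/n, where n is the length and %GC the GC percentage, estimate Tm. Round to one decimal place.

31.3°C

Length n = 22. Scanning the sequence gives A=6, T=4, G=4, C=8.
G+C = 12, so %GC = 12/22 × 100 = 54.545%
Salt term: 16.6 × (-3) = -49.8
GC term: 0.41 × 54.545 = 22.363; length term: −500/22 = −22.727
Tm = 81.5 + (-49.8) + 22.363 − 22.727 = 31.336 → 31.3°C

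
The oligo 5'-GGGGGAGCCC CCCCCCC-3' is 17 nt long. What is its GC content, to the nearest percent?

Scanning the sequence gives A=1, C=10, G=6, T=0.
G+C = 6 + 10 = 16 out of 17 bases
%GC = 16/17 × 100 = 94.12% ≈ 94%

94%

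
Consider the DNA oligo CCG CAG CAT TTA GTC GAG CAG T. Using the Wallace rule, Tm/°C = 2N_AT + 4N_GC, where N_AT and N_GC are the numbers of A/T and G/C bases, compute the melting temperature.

68°C

G=6, C=6, A=5, T=5
A+T = 10, G+C = 12
Tm = 2×10 + 4×12 = 68°C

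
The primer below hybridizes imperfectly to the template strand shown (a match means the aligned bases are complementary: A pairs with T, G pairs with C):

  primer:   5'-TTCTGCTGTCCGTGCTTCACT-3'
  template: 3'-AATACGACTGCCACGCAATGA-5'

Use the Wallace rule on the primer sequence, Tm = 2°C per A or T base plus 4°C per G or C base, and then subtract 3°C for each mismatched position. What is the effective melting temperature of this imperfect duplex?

49°C

Primer base counts: A=1, T=9, G=4, C=7 → A+T=10, G+C=11
Perfect-match Tm = 2(10) + 4(11) = 20 + 44 = 64°C
Mismatches (positions where the bases are not complementary): 5 (at positions 3, 9, 11, 16, 18)
Effective Tm = 64 − 5×3 = 64 − 15 = 49°C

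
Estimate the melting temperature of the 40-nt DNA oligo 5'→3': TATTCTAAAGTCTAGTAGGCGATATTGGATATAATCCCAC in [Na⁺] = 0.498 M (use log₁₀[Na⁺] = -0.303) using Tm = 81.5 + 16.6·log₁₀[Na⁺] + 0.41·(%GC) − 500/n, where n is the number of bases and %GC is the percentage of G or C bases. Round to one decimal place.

78.3°C

Length n = 40. A=13, T=13, C=7, G=7
G+C = 14, so %GC = 14/40 × 100 = 35%
Salt term: 16.6 × (-0.303) = -5.03
GC term: 0.41 × 35 = 14.35; length term: −500/40 = −12.5
Tm = 81.5 + (-5.03) + 14.35 − 12.5 = 78.32 → 78.3°C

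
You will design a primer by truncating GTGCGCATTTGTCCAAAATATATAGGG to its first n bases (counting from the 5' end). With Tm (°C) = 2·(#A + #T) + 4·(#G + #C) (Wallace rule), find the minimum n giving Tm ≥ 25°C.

n = 8

First 7 bases: GTGCGCA → Tm = 24°C (< 25°C)
First 8 bases: GTGCGCAT → Tm = 26°C (≥ 25°C)
Since every base adds ≥2°C, Tm only increases with n, so the threshold is first crossed at n = 8.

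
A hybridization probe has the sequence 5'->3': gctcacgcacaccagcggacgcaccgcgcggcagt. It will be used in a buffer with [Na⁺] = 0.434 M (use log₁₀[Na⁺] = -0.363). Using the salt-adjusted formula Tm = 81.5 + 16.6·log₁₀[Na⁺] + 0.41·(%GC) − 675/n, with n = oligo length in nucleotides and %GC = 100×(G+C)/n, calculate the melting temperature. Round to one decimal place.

Length n = 35. Scanning the sequence gives T=2, G=11, C=15, A=7.
G+C = 26, so %GC = 26/35 × 100 = 74.286%
Salt term: 16.6 × (-0.363) = -6.026
GC term: 0.41 × 74.286 = 30.457; length term: −675/35 = −19.286
Tm = 81.5 + (-6.026) + 30.457 − 19.286 = 86.645 → 86.6°C

86.6°C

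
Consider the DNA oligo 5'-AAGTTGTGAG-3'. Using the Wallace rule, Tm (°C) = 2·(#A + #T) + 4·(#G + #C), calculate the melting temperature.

Base counts: T=3, A=3, C=0, G=4
So N_AT = 6 and N_GC = 4.
Tm = 2(6) + 4(4) = 12 + 16 = 28°C

28°C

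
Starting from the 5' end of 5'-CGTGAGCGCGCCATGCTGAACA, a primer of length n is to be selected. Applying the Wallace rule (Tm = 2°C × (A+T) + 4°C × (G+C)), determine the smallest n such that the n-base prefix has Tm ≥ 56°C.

First 15 bases: CGTGAGCGCGCCATG → Tm = 52°C (< 56°C)
First 16 bases: CGTGAGCGCGCCATGC → Tm = 56°C (≥ 56°C)
Each additional base adds 2°C (A/T) or 4°C (G/C), so Tm is non-decreasing in n; n = 16 is the first length to reach 56°C.

n = 16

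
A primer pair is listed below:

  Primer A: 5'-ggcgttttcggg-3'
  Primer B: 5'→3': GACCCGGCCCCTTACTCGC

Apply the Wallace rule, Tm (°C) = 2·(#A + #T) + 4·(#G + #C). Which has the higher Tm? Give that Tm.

Primer B, 66°C

Primer A: A+T=4, G+C=8 → Tm = 2(4)+4(8) = 40°C
Primer B: A+T=5, G+C=14 → Tm = 2(5)+4(14) = 66°C
40°C vs 66°C → primer B is higher.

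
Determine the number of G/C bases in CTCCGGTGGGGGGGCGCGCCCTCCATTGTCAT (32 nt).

23

Base counts: T=7, C=11, G=12, A=2
Total G or C: 12 + 11 = 23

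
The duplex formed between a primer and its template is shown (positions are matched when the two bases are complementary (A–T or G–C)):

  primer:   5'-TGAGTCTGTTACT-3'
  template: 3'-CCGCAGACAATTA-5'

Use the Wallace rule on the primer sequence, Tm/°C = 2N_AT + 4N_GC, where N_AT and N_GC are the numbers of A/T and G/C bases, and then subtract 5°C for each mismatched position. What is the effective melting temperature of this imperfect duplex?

21°C

Primer base counts: A=2, T=6, G=3, C=2 → A+T=8, G+C=5
Perfect-match Tm = 2(8) + 4(5) = 16 + 20 = 36°C
Mismatches (positions where the bases are not complementary): 3 (at positions 1, 3, 12)
Effective Tm = 36 − 3×5 = 36 − 15 = 21°C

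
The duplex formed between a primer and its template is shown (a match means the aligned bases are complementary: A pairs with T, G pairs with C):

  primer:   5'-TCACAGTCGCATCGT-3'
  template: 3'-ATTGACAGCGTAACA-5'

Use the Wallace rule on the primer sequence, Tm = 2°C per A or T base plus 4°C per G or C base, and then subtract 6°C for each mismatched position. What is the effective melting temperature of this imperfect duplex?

28°C

Primer base counts: A=3, T=4, G=3, C=5 → A+T=7, G+C=8
Perfect-match Tm = 2(7) + 4(8) = 14 + 32 = 46°C
Mismatches (positions where the bases are not complementary): 3 (at positions 2, 5, 13)
Effective Tm = 46 − 3×6 = 46 − 18 = 28°C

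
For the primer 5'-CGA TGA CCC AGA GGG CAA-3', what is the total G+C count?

11

Base counts: T=1, A=6, C=5, G=6
G+C = 6 + 5 = 11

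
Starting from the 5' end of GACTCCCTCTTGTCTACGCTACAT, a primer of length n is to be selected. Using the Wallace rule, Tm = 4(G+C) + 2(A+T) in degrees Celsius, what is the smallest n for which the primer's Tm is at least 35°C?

n = 12

First 11 bases: GACTCCCTCTT → Tm = 34°C (< 35°C)
First 12 bases: GACTCCCTCTTG → Tm = 38°C (≥ 35°C)
Since every base adds ≥2°C, Tm only increases with n, so the threshold is first crossed at n = 12.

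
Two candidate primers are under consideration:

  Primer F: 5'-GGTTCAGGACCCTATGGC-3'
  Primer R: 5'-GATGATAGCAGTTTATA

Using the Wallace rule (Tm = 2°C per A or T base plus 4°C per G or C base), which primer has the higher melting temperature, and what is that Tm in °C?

Primer F, 58°C

Primer F: A+T=7, G+C=11 → Tm = 2(7)+4(11) = 58°C
Primer R: A+T=12, G+C=5 → Tm = 2(12)+4(5) = 44°C
58°C vs 44°C → primer F is higher.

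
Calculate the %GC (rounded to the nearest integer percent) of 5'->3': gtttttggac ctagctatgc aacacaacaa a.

C=7, A=11, G=5, T=8
G+C = 5 + 7 = 12 out of 31 bases
%GC = 12/31 × 100 = 38.71% ≈ 39%

39%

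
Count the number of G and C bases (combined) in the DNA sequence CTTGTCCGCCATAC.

Base counts: A=2, C=6, T=4, G=2
G+C = 2 + 6 = 8

8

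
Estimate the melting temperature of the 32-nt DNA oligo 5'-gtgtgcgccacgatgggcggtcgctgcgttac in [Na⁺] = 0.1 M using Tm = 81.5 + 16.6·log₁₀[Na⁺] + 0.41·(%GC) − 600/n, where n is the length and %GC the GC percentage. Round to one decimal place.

74.3°C

Length n = 32. Counting bases: C=9, A=3, T=7, G=13
G+C = 22, so %GC = 22/32 × 100 = 68.75%
Salt term: 16.6 × (-1) = -16.6
GC term: 0.41 × 68.75 = 28.188; length term: −600/32 = −18.75
Tm = 81.5 + (-16.6) + 28.188 − 18.75 = 74.338 → 74.3°C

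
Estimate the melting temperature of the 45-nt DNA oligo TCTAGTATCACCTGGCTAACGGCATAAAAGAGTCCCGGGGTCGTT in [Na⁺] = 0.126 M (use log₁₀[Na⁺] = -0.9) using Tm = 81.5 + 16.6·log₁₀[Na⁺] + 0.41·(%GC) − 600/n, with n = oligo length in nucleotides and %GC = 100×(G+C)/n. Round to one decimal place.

Length n = 45. Scanning the sequence gives C=11, T=11, A=11, G=12.
G+C = 23, so %GC = 23/45 × 100 = 51.111%
Salt term: 16.6 × (-0.9) = -14.94
GC term: 0.41 × 51.111 = 20.956; length term: −600/45 = −13.333
Tm = 81.5 + (-14.94) + 20.956 − 13.333 = 74.183 → 74.2°C

74.2°C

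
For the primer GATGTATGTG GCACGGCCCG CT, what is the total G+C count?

14

Base counts: G=8, T=5, A=3, C=6
Total G or C: 8 + 6 = 14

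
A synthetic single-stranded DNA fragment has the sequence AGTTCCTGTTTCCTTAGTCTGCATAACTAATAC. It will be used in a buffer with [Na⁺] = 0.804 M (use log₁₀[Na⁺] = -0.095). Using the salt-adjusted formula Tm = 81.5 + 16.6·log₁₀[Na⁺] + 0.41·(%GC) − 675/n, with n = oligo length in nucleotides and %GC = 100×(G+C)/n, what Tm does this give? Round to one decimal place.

Length n = 33. Scanning the sequence gives A=8, G=4, T=13, C=8.
G+C = 12, so %GC = 12/33 × 100 = 36.364%
Salt term: 16.6 × (-0.095) = -1.577
GC term: 0.41 × 36.364 = 14.909; length term: −675/33 = −20.455
Tm = 81.5 + (-1.577) + 14.909 − 20.455 = 74.377 → 74.4°C

74.4°C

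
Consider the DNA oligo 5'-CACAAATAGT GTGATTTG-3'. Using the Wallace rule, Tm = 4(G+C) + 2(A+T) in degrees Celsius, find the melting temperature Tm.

Counting bases: A=6, G=4, C=2, T=6
So N_AT = 12 and N_GC = 6.
Tm = 2(12) + 4(6) = 24 + 24 = 48°C

48°C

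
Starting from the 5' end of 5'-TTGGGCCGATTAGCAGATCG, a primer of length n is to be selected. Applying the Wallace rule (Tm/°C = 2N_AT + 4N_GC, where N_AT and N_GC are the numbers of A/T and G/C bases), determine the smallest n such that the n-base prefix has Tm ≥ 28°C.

n = 8

First 7 bases: TTGGGCC → Tm = 24°C (< 28°C)
First 8 bases: TTGGGCCG → Tm = 28°C (≥ 28°C)
Each additional base adds 2°C (A/T) or 4°C (G/C), so Tm is non-decreasing in n; n = 8 is the first length to reach 28°C.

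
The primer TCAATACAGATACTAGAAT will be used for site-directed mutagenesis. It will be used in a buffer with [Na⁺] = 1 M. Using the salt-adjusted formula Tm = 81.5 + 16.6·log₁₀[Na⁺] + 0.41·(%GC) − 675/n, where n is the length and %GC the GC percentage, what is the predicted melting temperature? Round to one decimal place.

56.8°C

Length n = 19. Base counts: C=3, T=5, G=2, A=9
G+C = 5, so %GC = 5/19 × 100 = 26.316%
Salt term: 16.6 × (0) = 0
GC term: 0.41 × 26.316 = 10.79; length term: −675/19 = −35.526
Tm = 81.5 + (0) + 10.79 − 35.526 = 56.764 → 56.8°C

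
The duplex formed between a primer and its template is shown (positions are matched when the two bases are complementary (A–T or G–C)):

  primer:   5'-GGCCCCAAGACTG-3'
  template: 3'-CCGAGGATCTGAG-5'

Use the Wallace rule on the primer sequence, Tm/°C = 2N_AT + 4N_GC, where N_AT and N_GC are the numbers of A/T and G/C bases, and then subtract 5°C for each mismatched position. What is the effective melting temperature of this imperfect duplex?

Primer base counts: A=3, T=1, G=4, C=5 → A+T=4, G+C=9
Perfect-match Tm = 2(4) + 4(9) = 8 + 36 = 44°C
Mismatches (positions where the bases are not complementary): 3 (at positions 4, 7, 13)
Effective Tm = 44 − 3×5 = 44 − 15 = 29°C

29°C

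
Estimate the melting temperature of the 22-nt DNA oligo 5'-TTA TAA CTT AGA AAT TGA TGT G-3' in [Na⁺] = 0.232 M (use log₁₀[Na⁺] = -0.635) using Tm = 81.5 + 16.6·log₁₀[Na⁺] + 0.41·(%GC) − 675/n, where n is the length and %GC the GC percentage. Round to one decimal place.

Length n = 22. G=4, C=1, T=9, A=8
G+C = 5, so %GC = 5/22 × 100 = 22.727%
Salt term: 16.6 × (-0.635) = -10.541
GC term: 0.41 × 22.727 = 9.318; length term: −675/22 = −30.682
Tm = 81.5 + (-10.541) + 9.318 − 30.682 = 49.595 → 49.6°C

49.6°C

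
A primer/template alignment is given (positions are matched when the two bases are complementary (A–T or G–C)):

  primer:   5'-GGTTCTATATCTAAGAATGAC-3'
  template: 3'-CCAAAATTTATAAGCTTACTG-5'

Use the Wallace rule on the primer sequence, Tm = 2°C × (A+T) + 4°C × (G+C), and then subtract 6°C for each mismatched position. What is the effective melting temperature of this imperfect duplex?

Primer base counts: A=7, T=7, G=4, C=3 → A+T=14, G+C=7
Perfect-match Tm = 2(14) + 4(7) = 28 + 28 = 56°C
Mismatches (positions where the bases are not complementary): 5 (at positions 5, 8, 11, 13, 14)
Effective Tm = 56 − 5×6 = 56 − 30 = 26°C

26°C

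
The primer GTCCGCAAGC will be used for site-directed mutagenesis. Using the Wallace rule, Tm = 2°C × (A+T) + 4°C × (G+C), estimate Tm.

Counting bases: T=1, A=2, C=4, G=3
AT pairs contribute 3, GC pairs contribute 7.
Tm = 2×3 + 4×7 = 34°C

34°C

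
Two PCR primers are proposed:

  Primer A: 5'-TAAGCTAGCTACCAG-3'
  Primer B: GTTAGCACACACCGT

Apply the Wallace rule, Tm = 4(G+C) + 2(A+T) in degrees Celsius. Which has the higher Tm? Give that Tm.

Primer A: A+T=8, G+C=7 → Tm = 2(8)+4(7) = 44°C
Primer B: A+T=7, G+C=8 → Tm = 2(7)+4(8) = 46°C
44°C vs 46°C → primer B is higher.

Primer B, 46°C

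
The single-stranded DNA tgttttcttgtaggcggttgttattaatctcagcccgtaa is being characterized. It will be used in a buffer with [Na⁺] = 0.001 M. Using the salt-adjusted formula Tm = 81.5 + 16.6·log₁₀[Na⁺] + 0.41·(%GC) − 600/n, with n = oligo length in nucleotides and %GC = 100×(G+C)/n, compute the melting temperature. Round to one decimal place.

33.1°C

Length n = 40. Base counts: A=7, C=7, T=17, G=9
G+C = 16, so %GC = 16/40 × 100 = 40%
Salt term: 16.6 × (-3) = -49.8
GC term: 0.41 × 40 = 16.4; length term: −600/40 = −15
Tm = 81.5 + (-49.8) + 16.4 − 15 = 33.1 → 33.1°C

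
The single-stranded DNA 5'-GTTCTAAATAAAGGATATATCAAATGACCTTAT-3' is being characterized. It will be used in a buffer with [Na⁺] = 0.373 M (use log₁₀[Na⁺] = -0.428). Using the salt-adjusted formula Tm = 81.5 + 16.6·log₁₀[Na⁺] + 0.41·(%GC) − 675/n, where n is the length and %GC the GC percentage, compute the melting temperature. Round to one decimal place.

63.9°C

Length n = 33. Counting bases: A=14, T=11, G=4, C=4
G+C = 8, so %GC = 8/33 × 100 = 24.242%
Salt term: 16.6 × (-0.428) = -7.105
GC term: 0.41 × 24.242 = 9.939; length term: −675/33 = −20.455
Tm = 81.5 + (-7.105) + 9.939 − 20.455 = 63.879 → 63.9°C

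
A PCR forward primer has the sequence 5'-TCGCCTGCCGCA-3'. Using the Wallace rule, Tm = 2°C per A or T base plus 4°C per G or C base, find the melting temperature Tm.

A=1, G=3, T=2, C=6
A+T = 3, G+C = 9
Tm = 2×3 + 4×9 = 42°C

42°C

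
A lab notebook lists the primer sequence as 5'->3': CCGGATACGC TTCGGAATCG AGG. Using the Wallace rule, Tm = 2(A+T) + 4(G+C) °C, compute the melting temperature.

Base counts: G=8, A=5, T=4, C=6
AT pairs contribute 9, GC pairs contribute 14.
Tm = 2(9) + 4(14) = 18 + 56 = 74°C

74°C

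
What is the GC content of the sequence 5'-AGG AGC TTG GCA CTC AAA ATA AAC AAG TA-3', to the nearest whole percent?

38%

Base counts: C=5, G=6, T=5, A=13
G+C = 6 + 5 = 11 out of 29 bases
%GC = 11/29 × 100 = 37.93% ≈ 38%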